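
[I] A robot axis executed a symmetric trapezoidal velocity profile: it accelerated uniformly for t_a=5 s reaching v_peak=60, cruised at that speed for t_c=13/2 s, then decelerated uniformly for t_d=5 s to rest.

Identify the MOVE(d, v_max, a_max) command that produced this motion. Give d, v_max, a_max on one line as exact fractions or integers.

a_max = 60/5 = 12
d_a = ½·60·5 = 150; d_c = 60·13/2 = 390
d = 2·150 + 390 = 690
t_c = 13/2 > 0 → v_max = v_peak = 60

d=690 v_max=60 a_max=12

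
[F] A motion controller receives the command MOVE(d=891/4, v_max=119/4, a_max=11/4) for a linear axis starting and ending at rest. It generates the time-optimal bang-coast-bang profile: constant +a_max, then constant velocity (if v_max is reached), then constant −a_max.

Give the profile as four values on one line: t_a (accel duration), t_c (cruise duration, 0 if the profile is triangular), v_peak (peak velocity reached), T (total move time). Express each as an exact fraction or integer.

t_a=9 t_c=0 v_peak=99/4 T=18

(v_max)²/a_max = (119/4)²/(11/4) = 14161/44
891/4 < 14161/44 ⇒ no cruise
v_peak = √(891/4·11/4) = √(9801/16) = 99/4
t_a = (99/4)/(11/4) = 9; t_c = 0
T = 2·9 = 18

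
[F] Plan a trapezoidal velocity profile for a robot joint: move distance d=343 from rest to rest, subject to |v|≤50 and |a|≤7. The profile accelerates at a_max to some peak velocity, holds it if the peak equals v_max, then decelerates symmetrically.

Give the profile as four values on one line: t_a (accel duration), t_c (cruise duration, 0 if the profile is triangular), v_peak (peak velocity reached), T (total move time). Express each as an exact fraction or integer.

v_max²/a_max = 50²/7 = 2500/7
343 < 2500/7 → triangular
v_peak = √(343·7) = √2401 = 49
t_a = 49/7 = 7; t_c = 0
T = 2·7 = 14

t_a=7 t_c=0 v_peak=49 T=14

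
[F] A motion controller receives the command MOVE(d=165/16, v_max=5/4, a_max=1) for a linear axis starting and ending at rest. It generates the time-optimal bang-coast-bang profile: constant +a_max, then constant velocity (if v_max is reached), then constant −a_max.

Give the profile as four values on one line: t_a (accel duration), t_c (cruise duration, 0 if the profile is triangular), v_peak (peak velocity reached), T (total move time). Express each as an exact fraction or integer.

t_a=5/4 t_c=7 v_peak=5/4 T=19/2

v_max²/a_max = (5/4)²/1 = 25/16
165/16 ≥ 25/16 → trapezoidal
t_a = (5/4)/1 = 5/4; v_peak = 5/4
d_cruise = 165/16 − 25/16 = 35/4; t_c = (35/4)/(5/4) = 7
T = 2·5/4 + 7 = 19/2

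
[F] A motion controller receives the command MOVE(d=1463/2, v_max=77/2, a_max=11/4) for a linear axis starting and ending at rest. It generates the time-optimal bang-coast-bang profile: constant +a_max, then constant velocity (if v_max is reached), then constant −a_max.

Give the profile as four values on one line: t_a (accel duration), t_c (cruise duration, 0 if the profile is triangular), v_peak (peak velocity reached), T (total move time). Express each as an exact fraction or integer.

t_a=14 t_c=5 v_peak=77/2 T=33

vₘ²/aₘ = (77/2)²/(11/4) = 539
1463/2 ≥ 539 → trapezoidal
t_a = (77/2)/(11/4) = 14; v_peak = 77/2
d_cruise = 1463/2 − 539 = 385/2; t_c = (385/2)/(77/2) = 5
T = 2·14 + 5 = 33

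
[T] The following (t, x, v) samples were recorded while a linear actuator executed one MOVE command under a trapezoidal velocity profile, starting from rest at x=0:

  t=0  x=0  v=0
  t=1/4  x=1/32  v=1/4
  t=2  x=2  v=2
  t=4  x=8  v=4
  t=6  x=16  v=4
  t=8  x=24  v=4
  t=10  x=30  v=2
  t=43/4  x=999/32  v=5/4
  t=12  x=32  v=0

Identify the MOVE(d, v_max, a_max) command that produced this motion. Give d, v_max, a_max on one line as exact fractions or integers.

final state: t=12, x=32, v=0 → d = 32
a_max = (1/4−0)/(1/4−0) = 1
max v = 4 over t∈[4,8] → v_max = 4
check: 4·(4+4) = 32 ✓

d=32 v_max=4 a_max=1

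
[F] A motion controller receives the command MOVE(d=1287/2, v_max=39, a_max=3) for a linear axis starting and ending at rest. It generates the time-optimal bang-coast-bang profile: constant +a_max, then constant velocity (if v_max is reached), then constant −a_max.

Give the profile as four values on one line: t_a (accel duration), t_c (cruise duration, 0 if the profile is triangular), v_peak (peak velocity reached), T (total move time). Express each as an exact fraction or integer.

vₘ²/aₘ = 39²/3 = 507
1287/2 ≥ 507 ⇒ cruise phase
t_a = 39/3 = 13; v_peak = 39
d_cruise = 1287/2 − 507 = 273/2; t_c = (273/2)/39 = 7/2
T = 2·13 + 7/2 = 59/2

t_a=13 t_c=7/2 v_peak=39 T=59/2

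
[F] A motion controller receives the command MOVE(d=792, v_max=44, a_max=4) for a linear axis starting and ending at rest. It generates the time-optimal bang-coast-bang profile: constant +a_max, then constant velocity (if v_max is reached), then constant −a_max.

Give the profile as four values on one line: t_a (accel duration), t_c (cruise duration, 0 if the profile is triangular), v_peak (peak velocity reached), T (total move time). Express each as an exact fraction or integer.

t_a=11 t_c=7 v_peak=44 T=29

vₘ²/aₘ = 44²/4 = 484
792 ≥ 484 ⇒ cruise phase
t_a = 44/4 = 11; v_peak = 44
d_cruise = 792 − 484 = 308; t_c = 308/44 = 7
T = 2·11 + 7 = 29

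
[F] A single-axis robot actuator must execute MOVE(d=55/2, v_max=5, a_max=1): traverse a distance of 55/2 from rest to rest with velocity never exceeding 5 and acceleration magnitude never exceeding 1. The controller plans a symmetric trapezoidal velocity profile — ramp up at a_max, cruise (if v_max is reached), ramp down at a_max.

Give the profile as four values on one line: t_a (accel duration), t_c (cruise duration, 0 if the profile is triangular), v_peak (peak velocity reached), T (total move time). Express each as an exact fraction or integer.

t_a=5 t_c=1/2 v_peak=5 T=21/2

vₘ²/aₘ = 5²/1 = 25
55/2 ≥ 25 ⇒ cruise phase
t_a = 5/1 = 5; v_peak = 5
d_cruise = 55/2 − 25 = 5/2; t_c = (5/2)/5 = 1/2
T = 2·5 + 1/2 = 21/2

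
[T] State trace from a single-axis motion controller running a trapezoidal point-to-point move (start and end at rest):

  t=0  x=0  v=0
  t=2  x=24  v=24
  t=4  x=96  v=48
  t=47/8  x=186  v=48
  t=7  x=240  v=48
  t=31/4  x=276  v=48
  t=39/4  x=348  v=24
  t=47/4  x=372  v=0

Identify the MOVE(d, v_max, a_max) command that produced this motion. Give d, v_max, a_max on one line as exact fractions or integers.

d=372 v_max=48 a_max=12

final state: t=47/4, x=372, v=0 → d = 372
a_max = (24−0)/(2−0) = 12
max v = 48 over t∈[4,31/4] → v_max = 48
check: 48·(4+15/4) = 372 ✓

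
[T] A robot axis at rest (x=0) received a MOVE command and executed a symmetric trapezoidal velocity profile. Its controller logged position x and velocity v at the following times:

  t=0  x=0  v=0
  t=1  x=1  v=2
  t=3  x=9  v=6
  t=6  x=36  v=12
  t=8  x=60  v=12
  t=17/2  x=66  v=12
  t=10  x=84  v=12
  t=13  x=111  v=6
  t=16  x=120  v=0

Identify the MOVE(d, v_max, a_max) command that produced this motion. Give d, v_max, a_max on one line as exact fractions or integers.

final state: t=16, x=120, v=0 → d = 120
a_max = (2−0)/(1−0) = 2
max v = 12 over t∈[6,10] → v_max = 12
check: 12·(6+4) = 120 ✓

d=120 v_max=12 a_max=2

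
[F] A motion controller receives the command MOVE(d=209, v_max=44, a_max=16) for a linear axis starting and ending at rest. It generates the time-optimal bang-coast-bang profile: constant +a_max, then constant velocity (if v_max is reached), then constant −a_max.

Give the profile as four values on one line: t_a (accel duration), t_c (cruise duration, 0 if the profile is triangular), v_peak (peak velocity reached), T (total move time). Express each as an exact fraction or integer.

v_max²/a_max = 44²/16 = 121
209 ≥ 121 so v_max reached
t_a = 44/16 = 11/4; v_peak = 44
d_cruise = 209 − 121 = 88; t_c = 88/44 = 2
T = 2·11/4 + 2 = 15/2

t_a=11/4 t_c=2 v_peak=44 T=15/2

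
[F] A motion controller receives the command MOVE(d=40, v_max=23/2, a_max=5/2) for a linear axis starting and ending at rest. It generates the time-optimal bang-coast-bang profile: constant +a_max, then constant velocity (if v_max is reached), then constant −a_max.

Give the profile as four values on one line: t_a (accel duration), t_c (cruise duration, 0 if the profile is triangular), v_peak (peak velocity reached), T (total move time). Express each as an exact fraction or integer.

t_a=4 t_c=0 v_peak=10 T=8

vₘ²/aₘ = (23/2)²/(5/2) = 529/10
40 < 529/10 so t_c = 0
v_peak = √(40·5/2) = √100 = 10
t_a = 10/(5/2) = 4; t_c = 0
T = 2·4 = 8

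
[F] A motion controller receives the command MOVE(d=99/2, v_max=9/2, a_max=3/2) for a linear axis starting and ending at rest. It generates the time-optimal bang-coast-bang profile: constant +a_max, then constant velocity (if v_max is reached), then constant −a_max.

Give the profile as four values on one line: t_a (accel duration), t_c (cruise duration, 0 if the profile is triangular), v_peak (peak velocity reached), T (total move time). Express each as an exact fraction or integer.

t_a=3 t_c=8 v_peak=9/2 T=14

(v_max)²/a_max = (9/2)²/(3/2) = 27/2
99/2 ≥ 27/2 → trapezoidal
t_a = (9/2)/(3/2) = 3; v_peak = 9/2
d_cruise = 99/2 − 27/2 = 36; t_c = 36/(9/2) = 8
T = 2·3 + 8 = 14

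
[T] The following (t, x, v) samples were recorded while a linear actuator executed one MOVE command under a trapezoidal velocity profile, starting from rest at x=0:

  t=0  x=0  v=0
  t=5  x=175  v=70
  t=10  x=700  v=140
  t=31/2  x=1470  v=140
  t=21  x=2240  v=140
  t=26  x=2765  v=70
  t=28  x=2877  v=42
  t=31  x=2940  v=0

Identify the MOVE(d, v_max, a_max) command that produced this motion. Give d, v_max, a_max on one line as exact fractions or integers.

final state: t=31, x=2940, v=0 → d = 2940
a_max = (70−0)/(5−0) = 14
max v = 140 over t∈[10,21] → v_max = 140
check: 140·(10+11) = 2940 ✓

d=2940 v_max=140 a_max=14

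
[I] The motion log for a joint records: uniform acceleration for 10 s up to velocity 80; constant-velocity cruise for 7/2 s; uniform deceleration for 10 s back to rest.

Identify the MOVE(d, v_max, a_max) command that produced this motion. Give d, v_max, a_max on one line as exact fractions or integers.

a_max = 80/10 = 8
d_a = ½·80·10 = 400; d_c = 80·7/2 = 280
d = 2·400 + 280 = 1080
t_c = 7/2 > 0 → v_max = v_peak = 80

d=1080 v_max=80 a_max=8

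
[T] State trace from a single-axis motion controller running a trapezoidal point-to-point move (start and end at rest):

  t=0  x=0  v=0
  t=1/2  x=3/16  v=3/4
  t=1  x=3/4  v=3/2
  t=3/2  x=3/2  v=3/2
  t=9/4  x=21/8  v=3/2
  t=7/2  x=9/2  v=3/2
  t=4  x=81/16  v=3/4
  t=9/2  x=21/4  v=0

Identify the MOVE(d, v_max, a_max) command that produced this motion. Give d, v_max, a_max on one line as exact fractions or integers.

d=21/4 v_max=3/2 a_max=3/2

final state: t=9/2, x=21/4, v=0 → d = 21/4
a_max = (3/4−0)/(1/2−0) = 3/2
max v = 3/2 over t∈[1,7/2] → v_max = 3/2
check: 3/2·(1+5/2) = 21/4 ✓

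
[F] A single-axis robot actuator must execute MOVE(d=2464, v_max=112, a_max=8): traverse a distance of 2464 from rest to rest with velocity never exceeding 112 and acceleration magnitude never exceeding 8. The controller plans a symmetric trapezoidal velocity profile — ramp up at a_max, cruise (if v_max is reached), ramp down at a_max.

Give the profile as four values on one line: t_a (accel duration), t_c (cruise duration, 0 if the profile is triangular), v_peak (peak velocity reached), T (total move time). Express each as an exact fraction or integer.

vₘ²/aₘ = 112²/8 = 1568
2464 ≥ 1568 → trapezoidal
t_a = 112/8 = 14; v_peak = 112
d_cruise = 2464 − 1568 = 896; t_c = 896/112 = 8
T = 2·14 + 8 = 36

t_a=14 t_c=8 v_peak=112 T=36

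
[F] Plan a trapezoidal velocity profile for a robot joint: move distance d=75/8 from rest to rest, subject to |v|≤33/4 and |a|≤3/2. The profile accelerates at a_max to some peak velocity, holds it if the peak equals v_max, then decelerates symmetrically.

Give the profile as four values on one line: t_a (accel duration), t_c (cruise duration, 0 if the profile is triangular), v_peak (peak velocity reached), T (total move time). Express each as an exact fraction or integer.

t_a=5/2 t_c=0 v_peak=15/4 T=5

(v_max)²/a_max = (33/4)²/(3/2) = 363/8
75/8 < 363/8 so t_c = 0
v_peak = √(75/8·3/2) = √(225/16) = 15/4
t_a = (15/4)/(3/2) = 5/2; t_c = 0
T = 2·5/2 = 5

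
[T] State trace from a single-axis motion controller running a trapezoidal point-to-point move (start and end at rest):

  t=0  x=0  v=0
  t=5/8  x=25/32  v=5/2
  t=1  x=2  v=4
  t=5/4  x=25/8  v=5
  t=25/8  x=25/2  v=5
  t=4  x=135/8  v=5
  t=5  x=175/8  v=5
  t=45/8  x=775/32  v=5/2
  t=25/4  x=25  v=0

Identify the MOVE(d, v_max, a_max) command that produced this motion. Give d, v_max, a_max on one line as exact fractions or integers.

d=25 v_max=5 a_max=4

final state: t=25/4, x=25, v=0 → d = 25
a_max = (5/2−0)/(5/8−0) = 4
max v = 5 over t∈[5/4,5] → v_max = 5
check: 5·(5/4+15/4) = 25 ✓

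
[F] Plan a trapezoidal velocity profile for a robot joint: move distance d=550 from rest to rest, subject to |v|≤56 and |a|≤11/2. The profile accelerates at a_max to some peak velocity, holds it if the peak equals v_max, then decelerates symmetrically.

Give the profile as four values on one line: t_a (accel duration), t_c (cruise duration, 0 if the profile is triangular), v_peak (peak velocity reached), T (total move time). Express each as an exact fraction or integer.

t_a=10 t_c=0 v_peak=55 T=20

v_max²/a_max = 56²/(11/2) = 6272/11
550 < 6272/11 ⇒ no cruise
v_peak = √(550·11/2) = √3025 = 55
t_a = 55/(11/2) = 10; t_c = 0
T = 2·10 = 20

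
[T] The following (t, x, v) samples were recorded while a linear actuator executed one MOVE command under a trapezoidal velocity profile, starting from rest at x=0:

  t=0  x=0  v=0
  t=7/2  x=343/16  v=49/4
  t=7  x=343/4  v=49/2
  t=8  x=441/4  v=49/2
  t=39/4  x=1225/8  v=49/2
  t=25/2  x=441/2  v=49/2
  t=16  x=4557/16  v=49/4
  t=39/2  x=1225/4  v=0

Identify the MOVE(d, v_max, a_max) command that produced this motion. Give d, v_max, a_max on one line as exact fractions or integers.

d=1225/4 v_max=49/2 a_max=7/2

final state: t=39/2, x=1225/4, v=0 → d = 1225/4
a_max = (49/4−0)/(7/2−0) = 7/2
max v = 49/2 over t∈[7,25/2] → v_max = 49/2
check: 49/2·(7+11/2) = 1225/4 ✓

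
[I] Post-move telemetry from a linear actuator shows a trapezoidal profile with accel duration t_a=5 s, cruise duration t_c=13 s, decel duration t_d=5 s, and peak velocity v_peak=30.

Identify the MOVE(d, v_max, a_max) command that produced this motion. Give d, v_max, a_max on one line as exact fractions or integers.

a_max = 30/5 = 6
d_a = ½·30·5 = 75; d_c = 30·13 = 390
d = 2·75 + 390 = 540
t_c = 13 > 0 so v_max = 30

d=540 v_max=30 a_max=6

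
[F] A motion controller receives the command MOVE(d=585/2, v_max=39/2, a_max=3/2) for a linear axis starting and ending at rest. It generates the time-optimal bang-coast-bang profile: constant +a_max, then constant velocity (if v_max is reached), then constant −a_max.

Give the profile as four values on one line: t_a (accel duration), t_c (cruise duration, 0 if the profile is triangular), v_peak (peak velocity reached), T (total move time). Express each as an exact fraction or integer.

(v_max)²/a_max = (39/2)²/(3/2) = 507/2
585/2 ≥ 507/2 so v_max reached
t_a = (39/2)/(3/2) = 13; v_peak = 39/2
d_cruise = 585/2 − 507/2 = 39; t_c = 39/(39/2) = 2
T = 2·13 + 2 = 28

t_a=13 t_c=2 v_peak=39/2 T=28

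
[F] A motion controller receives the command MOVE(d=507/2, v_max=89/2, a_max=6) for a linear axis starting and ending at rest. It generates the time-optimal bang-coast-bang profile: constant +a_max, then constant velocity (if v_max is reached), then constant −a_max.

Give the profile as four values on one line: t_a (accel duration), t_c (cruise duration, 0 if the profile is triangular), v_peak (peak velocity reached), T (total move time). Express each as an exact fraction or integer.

v_max²/a_max = (89/2)²/6 = 7921/24
507/2 < 7921/24 → triangular
v_peak = √(507/2·6) = √1521 = 39
t_a = 39/6 = 13/2; t_c = 0
T = 2·13/2 = 13

t_a=13/2 t_c=0 v_peak=39 T=13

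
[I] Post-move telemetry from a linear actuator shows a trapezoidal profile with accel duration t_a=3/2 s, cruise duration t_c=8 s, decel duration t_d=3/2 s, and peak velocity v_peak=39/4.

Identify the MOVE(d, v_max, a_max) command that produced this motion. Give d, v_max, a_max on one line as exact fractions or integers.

d=741/8 v_max=39/4 a_max=13/2

a_max = (39/4)/(3/2) = 13/2
d_a = ½·39/4·3/2 = 117/16; d_c = 39/4·8 = 78
d = 2·117/16 + 78 = 741/8
t_c = 8 > 0 so v_max = 39/4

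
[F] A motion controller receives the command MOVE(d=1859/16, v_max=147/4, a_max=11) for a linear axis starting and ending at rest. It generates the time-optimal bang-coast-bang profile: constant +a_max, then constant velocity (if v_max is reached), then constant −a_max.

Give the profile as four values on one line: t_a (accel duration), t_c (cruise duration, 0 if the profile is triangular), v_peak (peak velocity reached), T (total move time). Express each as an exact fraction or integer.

t_a=13/4 t_c=0 v_peak=143/4 T=13/2

vₘ²/aₘ = (147/4)²/11 = 21609/176
1859/16 < 21609/176 ⇒ no cruise
v_peak = √(1859/16·11) = √(20449/16) = 143/4
t_a = (143/4)/11 = 13/4; t_c = 0
T = 2·13/4 = 13/2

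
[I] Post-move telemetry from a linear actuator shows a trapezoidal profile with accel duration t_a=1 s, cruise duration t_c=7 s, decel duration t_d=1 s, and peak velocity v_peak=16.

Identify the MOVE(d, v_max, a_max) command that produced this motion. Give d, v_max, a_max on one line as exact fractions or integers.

d=128 v_max=16 a_max=16

a_max = 16/1 = 16
d_a = ½·16·1 = 8; d_c = 16·7 = 112
d = 2·8 + 112 = 128
t_c = 7 > 0 so v_max = 16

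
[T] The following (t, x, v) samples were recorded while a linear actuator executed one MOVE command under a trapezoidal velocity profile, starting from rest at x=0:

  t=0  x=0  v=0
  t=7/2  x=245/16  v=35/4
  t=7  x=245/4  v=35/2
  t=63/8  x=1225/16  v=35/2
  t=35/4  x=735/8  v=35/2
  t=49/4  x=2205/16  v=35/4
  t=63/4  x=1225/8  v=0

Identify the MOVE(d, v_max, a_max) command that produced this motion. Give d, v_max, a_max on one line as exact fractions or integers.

d=1225/8 v_max=35/2 a_max=5/2

final state: t=63/4, x=1225/8, v=0 → d = 1225/8
a_max = (35/4−0)/(7/2−0) = 5/2
max v = 35/2 over t∈[7,35/4] → v_max = 35/2
check: 35/2·(7+7/4) = 1225/8 ✓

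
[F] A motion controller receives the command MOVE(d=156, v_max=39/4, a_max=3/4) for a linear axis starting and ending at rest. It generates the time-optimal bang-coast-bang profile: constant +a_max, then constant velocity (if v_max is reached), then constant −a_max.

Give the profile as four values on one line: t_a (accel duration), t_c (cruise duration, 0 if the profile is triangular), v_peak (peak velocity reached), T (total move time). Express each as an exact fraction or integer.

v_max²/a_max = (39/4)²/(3/4) = 507/4
156 ≥ 507/4 ⇒ cruise phase
t_a = (39/4)/(3/4) = 13; v_peak = 39/4
d_cruise = 156 − 507/4 = 117/4; t_c = (117/4)/(39/4) = 3
T = 2·13 + 3 = 29

t_a=13 t_c=3 v_peak=39/4 T=29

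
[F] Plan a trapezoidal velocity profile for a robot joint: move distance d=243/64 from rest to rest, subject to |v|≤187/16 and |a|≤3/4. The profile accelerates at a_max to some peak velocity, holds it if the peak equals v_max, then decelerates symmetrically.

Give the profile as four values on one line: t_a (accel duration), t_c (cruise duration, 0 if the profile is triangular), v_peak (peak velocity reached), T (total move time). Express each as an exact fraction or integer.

(v_max)²/a_max = (187/16)²/(3/4) = 34969/192
243/64 < 34969/192 ⇒ no cruise
v_peak = √(243/64·3/4) = √(729/256) = 27/16
t_a = (27/16)/(3/4) = 9/4; t_c = 0
T = 2·9/4 = 9/2

t_a=9/4 t_c=0 v_peak=27/16 T=9/2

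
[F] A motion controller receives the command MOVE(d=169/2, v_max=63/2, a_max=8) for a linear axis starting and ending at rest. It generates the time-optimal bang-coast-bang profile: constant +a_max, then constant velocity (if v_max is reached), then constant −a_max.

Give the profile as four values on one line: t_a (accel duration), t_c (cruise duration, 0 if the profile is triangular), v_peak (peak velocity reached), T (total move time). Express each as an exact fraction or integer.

t_a=13/4 t_c=0 v_peak=26 T=13/2

(v_max)²/a_max = (63/2)²/8 = 3969/32
169/2 < 3969/32 → triangular
v_peak = √(169/2·8) = √676 = 26
t_a = 26/8 = 13/4; t_c = 0
T = 2·13/4 = 13/2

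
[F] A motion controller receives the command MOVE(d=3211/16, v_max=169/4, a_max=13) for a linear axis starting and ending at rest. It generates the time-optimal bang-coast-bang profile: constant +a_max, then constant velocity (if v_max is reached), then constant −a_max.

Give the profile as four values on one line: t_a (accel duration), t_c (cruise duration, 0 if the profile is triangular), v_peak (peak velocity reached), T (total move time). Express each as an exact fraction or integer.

t_a=13/4 t_c=3/2 v_peak=169/4 T=8

vₘ²/aₘ = (169/4)²/13 = 2197/16
3211/16 ≥ 2197/16 → trapezoidal
t_a = (169/4)/13 = 13/4; v_peak = 169/4
d_cruise = 3211/16 − 2197/16 = 507/8; t_c = (507/8)/(169/4) = 3/2
T = 2·13/4 + 3/2 = 8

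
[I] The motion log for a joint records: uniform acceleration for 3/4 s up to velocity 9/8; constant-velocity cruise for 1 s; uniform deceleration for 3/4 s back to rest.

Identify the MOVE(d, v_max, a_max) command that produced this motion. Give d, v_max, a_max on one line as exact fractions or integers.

a_max = (9/8)/(3/4) = 3/2
d_a = ½·9/8·3/4 = 27/64; d_c = 9/8·1 = 9/8
d = 2·27/64 + 9/8 = 63/32
t_c = 1 > 0 → v_max = v_peak = 9/8

d=63/32 v_max=9/8 a_max=3/2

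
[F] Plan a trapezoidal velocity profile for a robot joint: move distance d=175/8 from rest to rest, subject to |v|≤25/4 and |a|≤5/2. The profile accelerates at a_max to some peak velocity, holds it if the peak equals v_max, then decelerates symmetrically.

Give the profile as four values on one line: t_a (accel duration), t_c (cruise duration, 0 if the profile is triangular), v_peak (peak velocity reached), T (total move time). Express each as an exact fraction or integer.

v_max²/a_max = (25/4)²/(5/2) = 125/8
175/8 ≥ 125/8 ⇒ cruise phase
t_a = (25/4)/(5/2) = 5/2; v_peak = 25/4
d_cruise = 175/8 − 125/8 = 25/4; t_c = (25/4)/(25/4) = 1
T = 2·5/2 + 1 = 6

t_a=5/2 t_c=1 v_peak=25/4 T=6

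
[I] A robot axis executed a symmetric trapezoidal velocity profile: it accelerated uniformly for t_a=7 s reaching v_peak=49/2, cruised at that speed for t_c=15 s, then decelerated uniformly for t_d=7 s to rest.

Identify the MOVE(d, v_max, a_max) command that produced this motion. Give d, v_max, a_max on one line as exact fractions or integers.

d=539 v_max=49/2 a_max=7/2

a_max = (49/2)/7 = 7/2
d_a = ½·49/2·7 = 343/4; d_c = 49/2·15 = 735/2
d = 2·343/4 + 735/2 = 539
t_c = 15 > 0 so v_max = 49/2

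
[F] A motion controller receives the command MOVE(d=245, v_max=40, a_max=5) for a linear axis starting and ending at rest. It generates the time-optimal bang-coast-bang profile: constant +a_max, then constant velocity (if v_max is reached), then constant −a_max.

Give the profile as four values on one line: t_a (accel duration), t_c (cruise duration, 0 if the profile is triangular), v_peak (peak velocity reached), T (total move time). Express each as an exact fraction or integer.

t_a=7 t_c=0 v_peak=35 T=14

(v_max)²/a_max = 40²/5 = 320
245 < 320 → triangular
v_peak = √(245·5) = √1225 = 35
t_a = 35/5 = 7; t_c = 0
T = 2·7 = 14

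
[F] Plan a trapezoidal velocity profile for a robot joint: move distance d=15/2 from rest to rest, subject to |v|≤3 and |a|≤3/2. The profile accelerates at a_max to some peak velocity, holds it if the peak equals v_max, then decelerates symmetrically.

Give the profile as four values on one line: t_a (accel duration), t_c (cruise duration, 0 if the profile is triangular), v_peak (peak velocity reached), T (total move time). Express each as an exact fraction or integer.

v_max²/a_max = 3²/(3/2) = 6
15/2 ≥ 6 → trapezoidal
t_a = 3/(3/2) = 2; v_peak = 3
d_cruise = 15/2 − 6 = 3/2; t_c = (3/2)/3 = 1/2
T = 2·2 + 1/2 = 9/2

t_a=2 t_c=1/2 v_peak=3 T=9/2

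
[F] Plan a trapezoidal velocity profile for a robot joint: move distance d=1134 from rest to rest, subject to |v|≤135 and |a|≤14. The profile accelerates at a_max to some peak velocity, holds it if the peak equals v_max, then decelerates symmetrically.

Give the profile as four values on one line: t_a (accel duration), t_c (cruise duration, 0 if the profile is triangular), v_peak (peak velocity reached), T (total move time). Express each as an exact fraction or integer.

v_max²/a_max = 135²/14 = 18225/14
1134 < 18225/14 ⇒ no cruise
v_peak = √(1134·14) = √15876 = 126
t_a = 126/14 = 9; t_c = 0
T = 2·9 = 18

t_a=9 t_c=0 v_peak=126 T=18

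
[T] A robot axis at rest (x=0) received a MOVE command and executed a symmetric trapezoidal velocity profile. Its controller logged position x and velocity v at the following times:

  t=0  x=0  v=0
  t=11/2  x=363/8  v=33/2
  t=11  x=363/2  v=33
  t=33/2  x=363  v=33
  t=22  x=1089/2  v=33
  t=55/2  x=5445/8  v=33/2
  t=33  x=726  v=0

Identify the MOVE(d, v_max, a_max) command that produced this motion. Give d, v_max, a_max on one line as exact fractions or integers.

d=726 v_max=33 a_max=3

final state: t=33, x=726, v=0 → d = 726
a_max = (33/2−0)/(11/2−0) = 3
max v = 33 over t∈[11,22] → v_max = 33
check: 33·(11+11) = 726 ✓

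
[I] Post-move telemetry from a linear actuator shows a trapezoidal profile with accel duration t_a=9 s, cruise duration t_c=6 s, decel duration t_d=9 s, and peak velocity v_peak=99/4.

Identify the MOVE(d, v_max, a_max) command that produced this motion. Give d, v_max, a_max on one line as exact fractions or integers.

d=1485/4 v_max=99/4 a_max=11/4

a_max = (99/4)/9 = 11/4
d_a = ½·99/4·9 = 891/8; d_c = 99/4·6 = 297/2
d = 2·891/8 + 297/2 = 1485/4
t_c = 6 > 0 → v_max = v_peak = 99/4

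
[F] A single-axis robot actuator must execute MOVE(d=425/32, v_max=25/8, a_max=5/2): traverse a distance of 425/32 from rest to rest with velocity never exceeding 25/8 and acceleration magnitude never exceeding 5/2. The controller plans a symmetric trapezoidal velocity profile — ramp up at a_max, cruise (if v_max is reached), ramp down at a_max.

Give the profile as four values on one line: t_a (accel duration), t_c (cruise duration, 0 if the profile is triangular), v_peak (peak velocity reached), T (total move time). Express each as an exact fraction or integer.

t_a=5/4 t_c=3 v_peak=25/8 T=11/2

vₘ²/aₘ = (25/8)²/(5/2) = 125/32
425/32 ≥ 125/32 so v_max reached
t_a = (25/8)/(5/2) = 5/4; v_peak = 25/8
d_cruise = 425/32 − 125/32 = 75/8; t_c = (75/8)/(25/8) = 3
T = 2·5/4 + 3 = 11/2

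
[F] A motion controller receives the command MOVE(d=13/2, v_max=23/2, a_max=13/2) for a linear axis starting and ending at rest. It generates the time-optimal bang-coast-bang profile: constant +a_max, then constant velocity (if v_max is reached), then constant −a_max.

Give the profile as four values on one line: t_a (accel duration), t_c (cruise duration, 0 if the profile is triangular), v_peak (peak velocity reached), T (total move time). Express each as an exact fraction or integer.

t_a=1 t_c=0 v_peak=13/2 T=2

vₘ²/aₘ = (23/2)²/(13/2) = 529/26
13/2 < 529/26 so t_c = 0
v_peak = √(13/2·13/2) = √(169/4) = 13/2
t_a = (13/2)/(13/2) = 1; t_c = 0
T = 2·1 = 2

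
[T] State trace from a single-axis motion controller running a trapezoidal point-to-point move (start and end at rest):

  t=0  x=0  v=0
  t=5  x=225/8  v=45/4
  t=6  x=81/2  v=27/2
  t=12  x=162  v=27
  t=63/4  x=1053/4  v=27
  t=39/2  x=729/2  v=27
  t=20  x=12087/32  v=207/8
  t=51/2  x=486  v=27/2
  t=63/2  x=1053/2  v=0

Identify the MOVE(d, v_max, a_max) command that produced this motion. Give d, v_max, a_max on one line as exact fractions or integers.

final state: t=63/2, x=1053/2, v=0 → d = 1053/2
a_max = (45/4−0)/(5−0) = 9/4
max v = 27 over t∈[12,39/2] → v_max = 27
check: 27·(12+15/2) = 1053/2 ✓

d=1053/2 v_max=27 a_max=9/4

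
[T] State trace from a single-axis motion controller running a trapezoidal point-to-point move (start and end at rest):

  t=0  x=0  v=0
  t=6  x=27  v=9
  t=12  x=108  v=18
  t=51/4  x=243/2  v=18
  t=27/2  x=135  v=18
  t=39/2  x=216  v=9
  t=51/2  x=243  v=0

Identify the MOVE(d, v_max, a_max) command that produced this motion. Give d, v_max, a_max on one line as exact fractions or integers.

final state: t=51/2, x=243, v=0 → d = 243
a_max = (9−0)/(6−0) = 3/2
max v = 18 over t∈[12,27/2] → v_max = 18
check: 18·(12+3/2) = 243 ✓

d=243 v_max=18 a_max=3/2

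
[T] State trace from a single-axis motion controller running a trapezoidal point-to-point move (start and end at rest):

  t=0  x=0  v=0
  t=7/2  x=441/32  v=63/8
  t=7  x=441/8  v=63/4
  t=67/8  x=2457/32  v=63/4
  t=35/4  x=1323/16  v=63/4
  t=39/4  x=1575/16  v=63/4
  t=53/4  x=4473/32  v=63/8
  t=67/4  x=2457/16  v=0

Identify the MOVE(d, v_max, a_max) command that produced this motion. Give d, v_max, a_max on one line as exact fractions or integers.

final state: t=67/4, x=2457/16, v=0 → d = 2457/16
a_max = (63/8−0)/(7/2−0) = 9/4
max v = 63/4 over t∈[7,39/4] → v_max = 63/4
check: 63/4·(7+11/4) = 2457/16 ✓

d=2457/16 v_max=63/4 a_max=9/4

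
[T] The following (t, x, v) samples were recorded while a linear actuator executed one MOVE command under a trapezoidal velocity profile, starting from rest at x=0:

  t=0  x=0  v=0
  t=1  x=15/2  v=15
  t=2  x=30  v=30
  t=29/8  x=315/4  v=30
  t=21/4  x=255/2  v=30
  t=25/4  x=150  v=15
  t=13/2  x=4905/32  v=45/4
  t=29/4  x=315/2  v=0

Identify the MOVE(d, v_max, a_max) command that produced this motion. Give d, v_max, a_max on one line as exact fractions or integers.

d=315/2 v_max=30 a_max=15

final state: t=29/4, x=315/2, v=0 → d = 315/2
a_max = (15−0)/(1−0) = 15
max v = 30 over t∈[2,21/4] → v_max = 30
check: 30·(2+13/4) = 315/2 ✓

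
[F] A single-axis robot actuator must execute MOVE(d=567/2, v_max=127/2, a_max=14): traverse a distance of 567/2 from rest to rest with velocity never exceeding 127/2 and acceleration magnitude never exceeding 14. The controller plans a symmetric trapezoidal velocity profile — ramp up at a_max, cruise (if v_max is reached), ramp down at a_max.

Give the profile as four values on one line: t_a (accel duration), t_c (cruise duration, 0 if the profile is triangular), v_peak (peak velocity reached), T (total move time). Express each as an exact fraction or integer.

v_max²/a_max = (127/2)²/14 = 16129/56
567/2 < 16129/56 so t_c = 0
v_peak = √(567/2·14) = √3969 = 63
t_a = 63/14 = 9/2; t_c = 0
T = 2·9/2 = 9

t_a=9/2 t_c=0 v_peak=63 T=9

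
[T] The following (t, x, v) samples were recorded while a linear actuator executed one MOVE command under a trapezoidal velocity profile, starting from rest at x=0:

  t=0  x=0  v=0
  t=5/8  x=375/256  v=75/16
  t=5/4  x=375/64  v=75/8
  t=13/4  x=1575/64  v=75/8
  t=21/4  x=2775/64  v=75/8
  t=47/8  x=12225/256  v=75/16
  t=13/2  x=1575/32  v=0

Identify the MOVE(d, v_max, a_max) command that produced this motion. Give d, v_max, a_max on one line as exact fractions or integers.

d=1575/32 v_max=75/8 a_max=15/2

final state: t=13/2, x=1575/32, v=0 → d = 1575/32
a_max = (75/16−0)/(5/8−0) = 15/2
max v = 75/8 over t∈[5/4,21/4] → v_max = 75/8
check: 75/8·(5/4+4) = 1575/32 ✓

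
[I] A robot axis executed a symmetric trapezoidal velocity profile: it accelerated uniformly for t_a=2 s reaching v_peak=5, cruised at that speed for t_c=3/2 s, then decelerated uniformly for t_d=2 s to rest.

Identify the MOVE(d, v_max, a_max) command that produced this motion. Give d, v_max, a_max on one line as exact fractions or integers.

d=35/2 v_max=5 a_max=5/2

a_max = 5/2
d_a = ½·5·2 = 5; d_c = 5·3/2 = 15/2
d = 2·5 + 15/2 = 35/2
t_c = 3/2 > 0 → v_max = v_peak = 5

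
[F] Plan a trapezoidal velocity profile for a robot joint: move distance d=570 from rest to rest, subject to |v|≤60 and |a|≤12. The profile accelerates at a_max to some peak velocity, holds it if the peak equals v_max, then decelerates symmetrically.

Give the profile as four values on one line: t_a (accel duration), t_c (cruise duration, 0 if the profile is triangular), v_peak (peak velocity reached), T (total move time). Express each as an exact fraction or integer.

t_a=5 t_c=9/2 v_peak=60 T=29/2

vₘ²/aₘ = 60²/12 = 300
570 ≥ 300 ⇒ cruise phase
t_a = 60/12 = 5; v_peak = 60
d_cruise = 570 − 300 = 270; t_c = 270/60 = 9/2
T = 2·5 + 9/2 = 29/2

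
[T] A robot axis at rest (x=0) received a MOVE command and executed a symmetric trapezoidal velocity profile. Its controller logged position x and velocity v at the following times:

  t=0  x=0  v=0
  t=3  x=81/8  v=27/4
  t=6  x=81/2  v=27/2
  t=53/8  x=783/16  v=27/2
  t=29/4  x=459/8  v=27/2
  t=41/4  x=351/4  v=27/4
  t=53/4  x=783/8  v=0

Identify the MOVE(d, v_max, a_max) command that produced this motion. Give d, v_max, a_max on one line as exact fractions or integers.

final state: t=53/4, x=783/8, v=0 → d = 783/8
a_max = (27/4−0)/(3−0) = 9/4
max v = 27/2 over t∈[6,29/4] → v_max = 27/2
check: 27/2·(6+5/4) = 783/8 ✓

d=783/8 v_max=27/2 a_max=9/4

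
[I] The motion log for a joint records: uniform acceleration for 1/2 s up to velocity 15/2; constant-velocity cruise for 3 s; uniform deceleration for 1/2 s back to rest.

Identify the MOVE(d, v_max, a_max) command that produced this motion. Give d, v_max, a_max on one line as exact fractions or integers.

a_max = (15/2)/(1/2) = 15
d_a = ½·15/2·1/2 = 15/8; d_c = 15/2·3 = 45/2
d = 2·15/8 + 45/2 = 105/4
t_c = 3 > 0 so v_max = 15/2

d=105/4 v_max=15/2 a_max=15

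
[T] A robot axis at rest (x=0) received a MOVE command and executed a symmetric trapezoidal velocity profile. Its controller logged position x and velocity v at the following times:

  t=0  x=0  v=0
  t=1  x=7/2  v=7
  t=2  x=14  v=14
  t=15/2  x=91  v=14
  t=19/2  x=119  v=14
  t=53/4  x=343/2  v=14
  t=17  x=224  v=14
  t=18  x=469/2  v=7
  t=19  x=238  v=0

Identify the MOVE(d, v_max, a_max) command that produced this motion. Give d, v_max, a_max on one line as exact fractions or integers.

d=238 v_max=14 a_max=7

final state: t=19, x=238, v=0 → d = 238
a_max = (7−0)/(1−0) = 7
max v = 14 over t∈[2,17] → v_max = 14
check: 14·(2+15) = 238 ✓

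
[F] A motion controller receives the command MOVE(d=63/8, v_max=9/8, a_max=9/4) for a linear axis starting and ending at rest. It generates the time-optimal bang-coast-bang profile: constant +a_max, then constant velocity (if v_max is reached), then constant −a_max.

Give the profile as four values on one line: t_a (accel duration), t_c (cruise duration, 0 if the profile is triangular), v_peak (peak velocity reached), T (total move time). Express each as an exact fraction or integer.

(v_max)²/a_max = (9/8)²/(9/4) = 9/16
63/8 ≥ 9/16 so v_max reached
t_a = (9/8)/(9/4) = 1/2; v_peak = 9/8
d_cruise = 63/8 − 9/16 = 117/16; t_c = (117/16)/(9/8) = 13/2
T = 2·1/2 + 13/2 = 15/2

t_a=1/2 t_c=13/2 v_peak=9/8 T=15/2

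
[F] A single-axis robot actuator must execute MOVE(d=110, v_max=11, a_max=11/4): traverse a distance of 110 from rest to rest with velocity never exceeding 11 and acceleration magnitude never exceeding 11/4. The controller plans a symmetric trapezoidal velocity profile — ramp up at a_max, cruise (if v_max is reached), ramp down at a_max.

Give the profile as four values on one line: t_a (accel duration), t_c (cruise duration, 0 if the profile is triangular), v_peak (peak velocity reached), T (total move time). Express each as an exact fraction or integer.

v_max²/a_max = 11²/(11/4) = 44
110 ≥ 44 ⇒ cruise phase
t_a = 11/(11/4) = 4; v_peak = 11
d_cruise = 110 − 44 = 66; t_c = 66/11 = 6
T = 2·4 + 6 = 14

t_a=4 t_c=6 v_peak=11 T=14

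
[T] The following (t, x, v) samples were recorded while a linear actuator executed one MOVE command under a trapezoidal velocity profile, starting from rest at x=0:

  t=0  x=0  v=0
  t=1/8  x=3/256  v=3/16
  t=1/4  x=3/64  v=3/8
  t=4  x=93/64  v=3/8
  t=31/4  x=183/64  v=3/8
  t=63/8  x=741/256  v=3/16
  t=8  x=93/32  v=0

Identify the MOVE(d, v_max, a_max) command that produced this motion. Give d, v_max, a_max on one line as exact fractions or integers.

d=93/32 v_max=3/8 a_max=3/2

final state: t=8, x=93/32, v=0 → d = 93/32
a_max = (3/16−0)/(1/8−0) = 3/2
max v = 3/8 over t∈[1/4,31/4] → v_max = 3/8
check: 3/8·(1/4+15/2) = 93/32 ✓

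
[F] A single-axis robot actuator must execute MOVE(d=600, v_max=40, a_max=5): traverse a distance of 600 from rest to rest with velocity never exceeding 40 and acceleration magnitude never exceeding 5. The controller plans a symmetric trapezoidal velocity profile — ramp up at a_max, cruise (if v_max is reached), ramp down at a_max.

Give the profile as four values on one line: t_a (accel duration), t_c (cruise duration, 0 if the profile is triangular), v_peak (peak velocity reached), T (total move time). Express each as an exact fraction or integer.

(v_max)²/a_max = 40²/5 = 320
600 ≥ 320 ⇒ cruise phase
t_a = 40/5 = 8; v_peak = 40
d_cruise = 600 − 320 = 280; t_c = 280/40 = 7
T = 2·8 + 7 = 23

t_a=8 t_c=7 v_peak=40 T=23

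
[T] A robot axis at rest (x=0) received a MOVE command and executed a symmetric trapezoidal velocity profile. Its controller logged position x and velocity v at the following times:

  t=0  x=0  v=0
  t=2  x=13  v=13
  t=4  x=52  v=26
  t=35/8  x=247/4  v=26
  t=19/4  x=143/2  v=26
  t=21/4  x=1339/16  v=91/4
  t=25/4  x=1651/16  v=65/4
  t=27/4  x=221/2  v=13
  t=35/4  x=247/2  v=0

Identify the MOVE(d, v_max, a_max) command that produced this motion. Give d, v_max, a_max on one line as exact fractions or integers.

final state: t=35/4, x=247/2, v=0 → d = 247/2
a_max = (13−0)/(2−0) = 13/2
max v = 26 over t∈[4,19/4] → v_max = 26
check: 26·(4+3/4) = 247/2 ✓

d=247/2 v_max=26 a_max=13/2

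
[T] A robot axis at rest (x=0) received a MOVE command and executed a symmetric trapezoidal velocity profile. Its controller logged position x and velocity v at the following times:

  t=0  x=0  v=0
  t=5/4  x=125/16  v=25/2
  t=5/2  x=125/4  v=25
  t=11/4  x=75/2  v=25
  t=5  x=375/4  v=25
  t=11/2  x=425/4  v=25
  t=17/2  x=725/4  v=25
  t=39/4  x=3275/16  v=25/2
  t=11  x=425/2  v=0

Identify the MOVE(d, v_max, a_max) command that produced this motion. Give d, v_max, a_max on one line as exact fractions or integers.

d=425/2 v_max=25 a_max=10

final state: t=11, x=425/2, v=0 → d = 425/2
a_max = (25/2−0)/(5/4−0) = 10
max v = 25 over t∈[5/2,17/2] → v_max = 25
check: 25·(5/2+6) = 425/2 ✓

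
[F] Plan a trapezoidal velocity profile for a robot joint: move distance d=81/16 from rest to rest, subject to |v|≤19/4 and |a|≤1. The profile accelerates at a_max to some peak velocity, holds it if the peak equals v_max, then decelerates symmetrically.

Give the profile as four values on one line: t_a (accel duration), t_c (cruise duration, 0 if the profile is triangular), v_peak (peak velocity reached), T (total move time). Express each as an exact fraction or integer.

(v_max)²/a_max = (19/4)²/1 = 361/16
81/16 < 361/16 ⇒ no cruise
v_peak = √(81/16·1) = √(81/16) = 9/4
t_a = (9/4)/1 = 9/4; t_c = 0
T = 2·9/4 = 9/2

t_a=9/4 t_c=0 v_peak=9/4 T=9/2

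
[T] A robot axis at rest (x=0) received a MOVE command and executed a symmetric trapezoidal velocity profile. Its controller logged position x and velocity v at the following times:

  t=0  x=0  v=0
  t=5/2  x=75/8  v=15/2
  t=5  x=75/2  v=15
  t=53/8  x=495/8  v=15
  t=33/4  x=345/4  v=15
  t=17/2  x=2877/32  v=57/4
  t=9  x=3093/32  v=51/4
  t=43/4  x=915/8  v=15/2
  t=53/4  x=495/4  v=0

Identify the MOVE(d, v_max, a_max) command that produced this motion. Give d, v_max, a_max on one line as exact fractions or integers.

d=495/4 v_max=15 a_max=3

final state: t=53/4, x=495/4, v=0 → d = 495/4
a_max = (15/2−0)/(5/2−0) = 3
max v = 15 over t∈[5,33/4] → v_max = 15
check: 15·(5+13/4) = 495/4 ✓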